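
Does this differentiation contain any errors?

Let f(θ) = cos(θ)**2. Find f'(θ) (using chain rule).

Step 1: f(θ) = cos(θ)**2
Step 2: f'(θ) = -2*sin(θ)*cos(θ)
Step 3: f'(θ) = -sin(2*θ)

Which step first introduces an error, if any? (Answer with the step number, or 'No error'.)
No error

All steps in this derivation are correct.
The final answer f'(θ) = -sin(2*θ) is valid.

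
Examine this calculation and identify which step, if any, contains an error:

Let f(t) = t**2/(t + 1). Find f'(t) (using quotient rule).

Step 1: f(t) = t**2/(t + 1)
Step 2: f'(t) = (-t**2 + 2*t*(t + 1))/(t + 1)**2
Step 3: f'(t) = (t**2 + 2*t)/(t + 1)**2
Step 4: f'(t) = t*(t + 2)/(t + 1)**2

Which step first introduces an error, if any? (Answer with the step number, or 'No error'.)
No error

All steps in this derivation are correct.
The final answer f'(t) = t*(t + 2)/(t + 1)**2 is valid.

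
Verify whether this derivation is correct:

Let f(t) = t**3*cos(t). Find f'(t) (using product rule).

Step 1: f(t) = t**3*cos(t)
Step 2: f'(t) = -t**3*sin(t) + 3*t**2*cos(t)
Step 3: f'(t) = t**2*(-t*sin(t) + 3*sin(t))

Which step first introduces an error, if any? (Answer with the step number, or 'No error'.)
Step 3

Step 3 is incorrect due to a wrong trig function.
The step shows: t**2*(-t*sin(t) + 3*sin(t))
The correct value should be: t**2*(-t*sin(t) + 3*cos(t))

Explanation: cos(t) was incorrectly written as sin(t): the term t**2*(-t*sin(t) + 3*cos(t)) was incorrectly written as t**2*(-t*sin(t) + 3*sin(t))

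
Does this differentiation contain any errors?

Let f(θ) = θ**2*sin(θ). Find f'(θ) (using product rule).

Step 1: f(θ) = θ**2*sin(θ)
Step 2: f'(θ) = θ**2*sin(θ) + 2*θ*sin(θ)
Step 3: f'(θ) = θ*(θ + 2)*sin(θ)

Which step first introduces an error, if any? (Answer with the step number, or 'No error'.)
Step 2

Step 2 is incorrect due to a wrong trig function.
The step shows: θ**2*sin(θ) + 2*θ*sin(θ)
The correct value should be: θ**2*cos(θ) + 2*θ*sin(θ)

Explanation: cos(θ) was incorrectly written as sin(θ): the term θ**2*cos(θ) was incorrectly written as θ**2*sin(θ)
The later steps are derived from this incorrect expression, so the error originates in Step 2.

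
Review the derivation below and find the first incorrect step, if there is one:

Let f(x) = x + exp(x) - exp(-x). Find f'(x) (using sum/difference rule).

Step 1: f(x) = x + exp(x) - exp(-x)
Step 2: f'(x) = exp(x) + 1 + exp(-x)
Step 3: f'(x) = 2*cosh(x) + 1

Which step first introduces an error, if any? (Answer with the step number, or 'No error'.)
No error

All steps in this derivation are correct.
The final answer f'(x) = 2*cosh(x) + 1 is valid.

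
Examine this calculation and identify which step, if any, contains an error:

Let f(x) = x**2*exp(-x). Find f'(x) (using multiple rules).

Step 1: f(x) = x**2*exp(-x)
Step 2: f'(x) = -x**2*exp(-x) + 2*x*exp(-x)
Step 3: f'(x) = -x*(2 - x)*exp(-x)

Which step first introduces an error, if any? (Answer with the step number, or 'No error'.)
Step 3

Step 3 is incorrect due to a sign flip.
The step shows: -x*(2 - x)*exp(-x)
The correct value should be: x*(2 - x)*exp(-x)

Explanation: The sign of the whole expression was flipped: the term x*(2 - x)*exp(-x) was incorrectly written as -x*(2 - x)*exp(-x)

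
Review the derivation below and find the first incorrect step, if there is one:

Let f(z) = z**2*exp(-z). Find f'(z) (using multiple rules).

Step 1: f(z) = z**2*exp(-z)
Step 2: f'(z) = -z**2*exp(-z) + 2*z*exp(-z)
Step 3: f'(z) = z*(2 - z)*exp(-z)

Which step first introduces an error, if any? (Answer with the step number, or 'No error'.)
No error

All steps in this derivation are correct.
The final answer f'(z) = z*(2 - z)*exp(-z) is valid.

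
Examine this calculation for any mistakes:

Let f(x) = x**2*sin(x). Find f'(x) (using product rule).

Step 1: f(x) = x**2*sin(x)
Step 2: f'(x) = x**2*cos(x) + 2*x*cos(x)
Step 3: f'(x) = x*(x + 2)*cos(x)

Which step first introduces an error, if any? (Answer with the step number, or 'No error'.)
Step 2

Step 2 is incorrect due to a wrong trig function.
The step shows: x**2*cos(x) + 2*x*cos(x)
The correct value should be: x**2*cos(x) + 2*x*sin(x)

Explanation: sin(x) was incorrectly written as cos(x): the term 2*x*sin(x) was incorrectly written as 2*x*cos(x)
The later steps are derived from this incorrect expression, so the error originates in Step 2.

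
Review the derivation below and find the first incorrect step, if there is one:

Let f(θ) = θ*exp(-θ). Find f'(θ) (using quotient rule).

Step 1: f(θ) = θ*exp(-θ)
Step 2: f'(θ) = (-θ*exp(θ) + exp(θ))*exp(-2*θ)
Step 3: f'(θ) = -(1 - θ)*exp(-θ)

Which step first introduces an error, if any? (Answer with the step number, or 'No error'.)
Step 3

Step 3 is incorrect due to a sign flip.
The step shows: -(1 - θ)*exp(-θ)
The correct value should be: (1 - θ)*exp(-θ)

Explanation: The sign of the whole expression was flipped: the term (1 - θ)*exp(-θ) was incorrectly written as -(1 - θ)*exp(-θ)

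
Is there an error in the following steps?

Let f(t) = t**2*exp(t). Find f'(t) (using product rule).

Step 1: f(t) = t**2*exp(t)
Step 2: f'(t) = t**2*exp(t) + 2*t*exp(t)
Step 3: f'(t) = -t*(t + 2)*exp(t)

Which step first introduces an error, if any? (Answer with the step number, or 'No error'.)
Step 3

Step 3 is incorrect due to a sign flip.
The step shows: -t*(t + 2)*exp(t)
The correct value should be: t*(t + 2)*exp(t)

Explanation: The sign of the whole expression was flipped: the term t*(t + 2)*exp(t) was incorrectly written as -t*(t + 2)*exp(t)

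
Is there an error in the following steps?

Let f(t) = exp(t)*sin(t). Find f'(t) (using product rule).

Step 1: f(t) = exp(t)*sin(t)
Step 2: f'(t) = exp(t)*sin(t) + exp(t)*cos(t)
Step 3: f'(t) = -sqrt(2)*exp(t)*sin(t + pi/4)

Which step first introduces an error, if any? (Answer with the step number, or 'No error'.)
Step 3

Step 3 is incorrect due to a sign flip.
The step shows: -sqrt(2)*exp(t)*sin(t + pi/4)
The correct value should be: sqrt(2)*exp(t)*sin(t + pi/4)

Explanation: The sign of the whole expression was flipped: the term sqrt(2)*exp(t)*sin(t + pi/4) was incorrectly written as -sqrt(2)*exp(t)*sin(t + pi/4)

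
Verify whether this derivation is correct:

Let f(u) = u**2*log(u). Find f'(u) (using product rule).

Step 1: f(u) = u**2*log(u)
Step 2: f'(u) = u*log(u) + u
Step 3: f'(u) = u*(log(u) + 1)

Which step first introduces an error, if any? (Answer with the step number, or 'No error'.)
Step 2

Step 2 is incorrect due to a wrong coefficient.
The step shows: u*log(u) + u
The correct value should be: 2*u*log(u) + u

Explanation: The coefficient 2 was incorrectly written as 1: the term 2*u*log(u) was incorrectly written as u*log(u)
The later steps are derived from this incorrect expression, so the error originates in Step 2.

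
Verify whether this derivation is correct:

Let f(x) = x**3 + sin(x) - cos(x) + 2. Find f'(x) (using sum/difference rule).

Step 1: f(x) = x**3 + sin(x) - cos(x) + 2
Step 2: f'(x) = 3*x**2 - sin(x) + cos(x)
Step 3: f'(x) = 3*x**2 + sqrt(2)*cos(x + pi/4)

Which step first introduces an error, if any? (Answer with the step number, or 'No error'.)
Step 2

Step 2 is incorrect due to a sign flip.
The step shows: 3*x**2 - sin(x) + cos(x)
The correct value should be: 3*x**2 + sin(x) + cos(x)

Explanation: The sign of one term was flipped: the term sin(x) was incorrectly written as -sin(x)
The later steps are derived from this incorrect expression, so the error originates in Step 2.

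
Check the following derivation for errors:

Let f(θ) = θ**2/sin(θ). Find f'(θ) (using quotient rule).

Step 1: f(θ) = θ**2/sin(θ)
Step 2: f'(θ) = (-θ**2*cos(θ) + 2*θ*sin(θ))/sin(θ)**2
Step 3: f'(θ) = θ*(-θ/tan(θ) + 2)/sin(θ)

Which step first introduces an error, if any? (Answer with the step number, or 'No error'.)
No error

All steps in this derivation are correct.
The final answer f'(θ) = θ*(-θ/tan(θ) + 2)/sin(θ) is valid.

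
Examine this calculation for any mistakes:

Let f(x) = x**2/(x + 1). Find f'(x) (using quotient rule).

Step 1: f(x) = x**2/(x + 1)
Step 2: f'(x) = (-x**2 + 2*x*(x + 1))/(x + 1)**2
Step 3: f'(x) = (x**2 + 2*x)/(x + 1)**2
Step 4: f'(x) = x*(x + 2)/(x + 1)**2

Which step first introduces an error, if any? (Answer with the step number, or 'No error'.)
No error

All steps in this derivation are correct.
The final answer f'(x) = x*(x + 2)/(x + 1)**2 is valid.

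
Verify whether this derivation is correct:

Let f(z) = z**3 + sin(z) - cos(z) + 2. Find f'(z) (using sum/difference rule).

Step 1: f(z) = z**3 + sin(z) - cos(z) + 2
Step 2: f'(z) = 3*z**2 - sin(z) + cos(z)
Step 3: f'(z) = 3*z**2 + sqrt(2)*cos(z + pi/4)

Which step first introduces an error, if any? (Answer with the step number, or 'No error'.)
Step 2

Step 2 is incorrect due to a sign flip.
The step shows: 3*z**2 - sin(z) + cos(z)
The correct value should be: 3*z**2 + sin(z) + cos(z)

Explanation: The sign of one term was flipped: the term sin(z) was incorrectly written as -sin(z)
The later steps are derived from this incorrect expression, so the error originates in Step 2.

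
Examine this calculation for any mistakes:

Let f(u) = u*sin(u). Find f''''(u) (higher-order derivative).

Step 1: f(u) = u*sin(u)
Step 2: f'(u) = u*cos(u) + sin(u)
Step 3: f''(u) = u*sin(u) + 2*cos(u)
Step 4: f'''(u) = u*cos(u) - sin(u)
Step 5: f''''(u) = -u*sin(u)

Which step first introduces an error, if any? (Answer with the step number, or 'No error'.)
Step 3

Step 3 is incorrect due to a sign flip.
The step shows: u*sin(u) + 2*cos(u)
The correct value should be: -u*sin(u) + 2*cos(u)

Explanation: The sign of one term was flipped: the term -u*sin(u) was incorrectly written as u*sin(u)
The later steps are derived from this incorrect expression, so the error originates in Step 3.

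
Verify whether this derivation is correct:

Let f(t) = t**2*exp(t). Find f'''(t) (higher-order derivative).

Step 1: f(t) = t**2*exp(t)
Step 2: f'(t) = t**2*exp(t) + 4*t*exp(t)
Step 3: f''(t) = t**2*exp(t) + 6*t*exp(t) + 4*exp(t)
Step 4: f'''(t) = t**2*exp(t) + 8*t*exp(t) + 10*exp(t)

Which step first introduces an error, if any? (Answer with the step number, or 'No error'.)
Step 2

Step 2 is incorrect due to a wrong coefficient.
The step shows: t**2*exp(t) + 4*t*exp(t)
The correct value should be: t**2*exp(t) + 2*t*exp(t)

Explanation: The coefficient 2 was incorrectly written as 4: the term 2*t*exp(t) was incorrectly written as 4*t*exp(t)
The later steps are derived from this incorrect expression, so the error originates in Step 2.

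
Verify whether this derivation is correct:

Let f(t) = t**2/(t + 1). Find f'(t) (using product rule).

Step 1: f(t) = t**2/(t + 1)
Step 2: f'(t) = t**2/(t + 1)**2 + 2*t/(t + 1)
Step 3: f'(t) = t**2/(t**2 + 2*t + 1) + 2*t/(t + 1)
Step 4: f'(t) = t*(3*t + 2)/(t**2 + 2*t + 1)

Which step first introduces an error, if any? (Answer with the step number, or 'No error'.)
Step 2

Step 2 is incorrect due to a sign flip.
The step shows: t**2/(t + 1)**2 + 2*t/(t + 1)
The correct value should be: -t**2/(t + 1)**2 + 2*t/(t + 1)

Explanation: The sign of one term was flipped: the term -t**2/(t + 1)**2 was incorrectly written as t**2/(t + 1)**2
The later steps are derived from this incorrect expression, so the error originates in Step 2.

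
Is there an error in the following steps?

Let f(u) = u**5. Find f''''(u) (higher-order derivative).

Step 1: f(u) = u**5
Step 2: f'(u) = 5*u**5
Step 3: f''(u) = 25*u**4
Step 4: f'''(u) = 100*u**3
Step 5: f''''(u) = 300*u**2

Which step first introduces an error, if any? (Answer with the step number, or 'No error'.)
Step 2

Step 2 is incorrect due to a wrong exponent.
The step shows: 5*u**5
The correct value should be: 5*u**4

Explanation: The exponent 4 on u was incorrectly written as 5: the term 5*u**4 was incorrectly written as 5*u**5
The later steps are derived from this incorrect expression, so the error originates in Step 2.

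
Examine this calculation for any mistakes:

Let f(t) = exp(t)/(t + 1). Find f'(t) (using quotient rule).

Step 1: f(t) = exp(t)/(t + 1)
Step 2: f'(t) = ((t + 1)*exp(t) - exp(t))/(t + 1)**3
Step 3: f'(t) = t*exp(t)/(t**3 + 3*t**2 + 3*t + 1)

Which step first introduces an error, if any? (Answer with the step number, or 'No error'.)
Step 2

Step 2 is incorrect due to a wrong exponent.
The step shows: ((t + 1)*exp(t) - exp(t))/(t + 1)**3
The correct value should be: ((t + 1)*exp(t) - exp(t))/(t + 1)**2

Explanation: The exponent -2 on t + 1 was incorrectly written as -3: the term ((t + 1)*exp(t) - exp(t))/(t + 1)**2 was incorrectly written as ((t + 1)*exp(t) - exp(t))/(t + 1)**3
The later steps are derived from this incorrect expression, so the error originates in Step 2.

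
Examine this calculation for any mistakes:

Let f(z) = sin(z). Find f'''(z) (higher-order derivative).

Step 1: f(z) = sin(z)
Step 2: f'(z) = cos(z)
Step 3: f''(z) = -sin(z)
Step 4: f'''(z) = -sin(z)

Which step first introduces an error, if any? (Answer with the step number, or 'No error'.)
Step 4

Step 4 is incorrect due to a wrong trig function.
The step shows: -sin(z)
The correct value should be: -cos(z)

Explanation: cos(z) was incorrectly written as sin(z): the term -cos(z) was incorrectly written as -sin(z)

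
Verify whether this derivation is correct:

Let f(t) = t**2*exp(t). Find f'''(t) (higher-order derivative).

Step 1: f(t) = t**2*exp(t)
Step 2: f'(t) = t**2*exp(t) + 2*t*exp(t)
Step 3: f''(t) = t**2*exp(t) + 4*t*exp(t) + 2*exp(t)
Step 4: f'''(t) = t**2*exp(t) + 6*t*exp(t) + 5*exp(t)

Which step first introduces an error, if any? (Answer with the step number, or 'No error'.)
Step 4

Step 4 is incorrect due to a wrong coefficient.
The step shows: t**2*exp(t) + 6*t*exp(t) + 5*exp(t)
The correct value should be: t**2*exp(t) + 6*t*exp(t) + 6*exp(t)

Explanation: The coefficient 6 was incorrectly written as 5: the term 6*exp(t) was incorrectly written as 5*exp(t)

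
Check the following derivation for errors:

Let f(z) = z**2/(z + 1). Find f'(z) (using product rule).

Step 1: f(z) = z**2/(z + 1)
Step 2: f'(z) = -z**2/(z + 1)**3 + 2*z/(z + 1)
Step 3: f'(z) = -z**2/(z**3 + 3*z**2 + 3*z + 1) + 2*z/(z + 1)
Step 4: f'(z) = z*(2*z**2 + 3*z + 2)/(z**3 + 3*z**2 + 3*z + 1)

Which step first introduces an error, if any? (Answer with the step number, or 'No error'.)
Step 2

Step 2 is incorrect due to a wrong exponent.
The step shows: -z**2/(z + 1)**3 + 2*z/(z + 1)
The correct value should be: -z**2/(z + 1)**2 + 2*z/(z + 1)

Explanation: The exponent -2 on z + 1 was incorrectly written as -3: the term -z**2/(z + 1)**2 was incorrectly written as -z**2/(z + 1)**3
The later steps are derived from this incorrect expression, so the error originates in Step 2.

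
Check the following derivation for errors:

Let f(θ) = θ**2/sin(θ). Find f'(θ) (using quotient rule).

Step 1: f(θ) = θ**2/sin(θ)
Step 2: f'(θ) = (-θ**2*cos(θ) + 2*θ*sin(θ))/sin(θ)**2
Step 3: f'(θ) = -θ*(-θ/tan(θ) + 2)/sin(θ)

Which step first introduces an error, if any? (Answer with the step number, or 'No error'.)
Step 3

Step 3 is incorrect due to a sign flip.
The step shows: -θ*(-θ/tan(θ) + 2)/sin(θ)
The correct value should be: θ*(-θ/tan(θ) + 2)/sin(θ)

Explanation: The sign of the whole expression was flipped: the term θ*(-θ/tan(θ) + 2)/sin(θ) was incorrectly written as -θ*(-θ/tan(θ) + 2)/sin(θ)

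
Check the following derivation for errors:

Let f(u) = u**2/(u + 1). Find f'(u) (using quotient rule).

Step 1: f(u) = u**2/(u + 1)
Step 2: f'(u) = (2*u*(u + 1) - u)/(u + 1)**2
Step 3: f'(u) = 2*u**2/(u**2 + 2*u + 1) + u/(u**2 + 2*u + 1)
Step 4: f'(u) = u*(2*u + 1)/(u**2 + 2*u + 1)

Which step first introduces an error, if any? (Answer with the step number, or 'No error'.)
Step 2

Step 2 is incorrect due to a wrong exponent.
The step shows: (2*u*(u + 1) - u)/(u + 1)**2
The correct value should be: (-u**2 + 2*u*(u + 1))/(u + 1)**2

Explanation: The exponent 2 on u was incorrectly written as 1: the term (-u**2 + 2*u*(u + 1))/(u + 1)**2 was incorrectly written as (2*u*(u + 1) - u)/(u + 1)**2
The later steps are derived from this incorrect expression, so the error originates in Step 2.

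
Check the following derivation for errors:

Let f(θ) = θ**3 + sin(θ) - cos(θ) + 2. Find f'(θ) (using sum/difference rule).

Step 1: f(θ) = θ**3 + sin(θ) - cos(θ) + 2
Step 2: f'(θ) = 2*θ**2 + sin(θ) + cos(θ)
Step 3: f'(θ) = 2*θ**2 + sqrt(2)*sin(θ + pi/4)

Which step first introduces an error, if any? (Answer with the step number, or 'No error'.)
Step 2

Step 2 is incorrect due to a wrong coefficient.
The step shows: 2*θ**2 + sin(θ) + cos(θ)
The correct value should be: 3*θ**2 + sin(θ) + cos(θ)

Explanation: The coefficient 3 was incorrectly written as 2: the term 3*θ**2 was incorrectly written as 2*θ**2
The later steps are derived from this incorrect expression, so the error originates in Step 2.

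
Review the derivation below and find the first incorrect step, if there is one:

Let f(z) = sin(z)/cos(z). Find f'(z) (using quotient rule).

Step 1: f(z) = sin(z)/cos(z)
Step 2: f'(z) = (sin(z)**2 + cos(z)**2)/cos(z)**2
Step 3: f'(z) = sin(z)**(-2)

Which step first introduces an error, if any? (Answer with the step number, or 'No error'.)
Step 3

Step 3 is incorrect due to a wrong trig function.
The step shows: sin(z)**(-2)
The correct value should be: cos(z)**(-2)

Explanation: cos(z) was incorrectly written as sin(z): the term cos(z)**(-2) was incorrectly written as sin(z)**(-2)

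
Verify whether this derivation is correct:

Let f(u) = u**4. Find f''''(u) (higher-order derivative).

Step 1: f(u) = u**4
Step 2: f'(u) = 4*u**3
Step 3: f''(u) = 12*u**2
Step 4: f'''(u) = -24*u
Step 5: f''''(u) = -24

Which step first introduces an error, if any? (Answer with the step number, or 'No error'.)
Step 4

Step 4 is incorrect due to a sign flip.
The step shows: -24*u
The correct value should be: 24*u

Explanation: The sign of the whole expression was flipped: the term 24*u was incorrectly written as -24*u
The later steps are derived from this incorrect expression, so the error originates in Step 4.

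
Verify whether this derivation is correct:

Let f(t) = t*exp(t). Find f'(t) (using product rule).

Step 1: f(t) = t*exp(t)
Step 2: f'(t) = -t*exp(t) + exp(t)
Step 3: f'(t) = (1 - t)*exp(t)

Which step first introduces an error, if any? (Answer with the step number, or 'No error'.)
Step 2

Step 2 is incorrect due to a sign flip.
The step shows: -t*exp(t) + exp(t)
The correct value should be: t*exp(t) + exp(t)

Explanation: The sign of one term was flipped: the term t*exp(t) was incorrectly written as -t*exp(t)
The later steps are derived from this incorrect expression, so the error originates in Step 2.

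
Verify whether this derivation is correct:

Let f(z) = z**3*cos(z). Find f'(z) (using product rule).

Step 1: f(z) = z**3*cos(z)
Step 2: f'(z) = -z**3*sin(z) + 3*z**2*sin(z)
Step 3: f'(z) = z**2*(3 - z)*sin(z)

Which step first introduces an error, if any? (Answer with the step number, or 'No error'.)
Step 2

Step 2 is incorrect due to a wrong trig function.
The step shows: -z**3*sin(z) + 3*z**2*sin(z)
The correct value should be: -z**3*sin(z) + 3*z**2*cos(z)

Explanation: cos(z) was incorrectly written as sin(z): the term 3*z**2*cos(z) was incorrectly written as 3*z**2*sin(z)
The later steps are derived from this incorrect expression, so the error originates in Step 2.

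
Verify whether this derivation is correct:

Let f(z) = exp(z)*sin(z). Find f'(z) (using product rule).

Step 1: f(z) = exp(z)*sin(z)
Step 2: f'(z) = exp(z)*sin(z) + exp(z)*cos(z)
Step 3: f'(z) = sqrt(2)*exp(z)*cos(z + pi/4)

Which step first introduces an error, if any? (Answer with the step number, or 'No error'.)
Step 3

Step 3 is incorrect due to a wrong trig function.
The step shows: sqrt(2)*exp(z)*cos(z + pi/4)
The correct value should be: sqrt(2)*exp(z)*sin(z + pi/4)

Explanation: sin(z + pi/4) was incorrectly written as cos(z + pi/4): the term sqrt(2)*exp(z)*sin(z + pi/4) was incorrectly written as sqrt(2)*exp(z)*cos(z + pi/4)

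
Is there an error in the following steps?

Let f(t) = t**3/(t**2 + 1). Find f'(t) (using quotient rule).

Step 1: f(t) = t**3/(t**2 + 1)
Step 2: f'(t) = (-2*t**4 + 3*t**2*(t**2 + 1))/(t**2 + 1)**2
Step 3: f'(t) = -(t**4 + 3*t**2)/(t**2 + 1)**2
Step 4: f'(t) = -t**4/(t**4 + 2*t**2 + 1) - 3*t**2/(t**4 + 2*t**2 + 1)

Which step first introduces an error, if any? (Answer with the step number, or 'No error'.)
Step 3

Step 3 is incorrect due to a sign flip.
The step shows: -(t**4 + 3*t**2)/(t**2 + 1)**2
The correct value should be: (t**4 + 3*t**2)/(t**2 + 1)**2

Explanation: The sign of the whole expression was flipped: the term (t**4 + 3*t**2)/(t**2 + 1)**2 was incorrectly written as -(t**4 + 3*t**2)/(t**2 + 1)**2
The later steps are derived from this incorrect expression, so the error originates in Step 3.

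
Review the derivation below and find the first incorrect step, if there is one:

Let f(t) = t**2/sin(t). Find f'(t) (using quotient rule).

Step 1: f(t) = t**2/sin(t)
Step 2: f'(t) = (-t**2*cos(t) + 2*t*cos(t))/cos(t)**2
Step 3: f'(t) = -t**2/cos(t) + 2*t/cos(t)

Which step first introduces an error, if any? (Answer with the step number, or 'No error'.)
Step 2

Step 2 is incorrect due to a wrong trig function.
The step shows: (-t**2*cos(t) + 2*t*cos(t))/cos(t)**2
The correct value should be: (-t**2*cos(t) + 2*t*sin(t))/sin(t)**2

Explanation: sin(t) was incorrectly written as cos(t): the term (-t**2*cos(t) + 2*t*sin(t))/sin(t)**2 was incorrectly written as (-t**2*cos(t) + 2*t*cos(t))/cos(t)**2
The later steps are derived from this incorrect expression, so the error originates in Step 2.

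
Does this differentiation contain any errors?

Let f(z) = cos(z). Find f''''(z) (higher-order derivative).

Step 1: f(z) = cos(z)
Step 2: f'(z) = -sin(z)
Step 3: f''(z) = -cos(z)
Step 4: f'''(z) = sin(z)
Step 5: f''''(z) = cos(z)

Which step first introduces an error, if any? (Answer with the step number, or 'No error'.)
No error

All steps in this derivation are correct.
The final answer f''''(z) = cos(z) is valid.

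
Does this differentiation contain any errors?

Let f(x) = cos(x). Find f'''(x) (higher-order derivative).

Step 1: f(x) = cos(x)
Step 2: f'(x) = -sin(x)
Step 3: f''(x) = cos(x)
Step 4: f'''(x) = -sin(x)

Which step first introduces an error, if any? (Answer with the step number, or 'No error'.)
Step 3

Step 3 is incorrect due to a sign flip.
The step shows: cos(x)
The correct value should be: -cos(x)

Explanation: The sign of the whole expression was flipped: the term -cos(x) was incorrectly written as cos(x)
The later steps are derived from this incorrect expression, so the error originates in Step 3.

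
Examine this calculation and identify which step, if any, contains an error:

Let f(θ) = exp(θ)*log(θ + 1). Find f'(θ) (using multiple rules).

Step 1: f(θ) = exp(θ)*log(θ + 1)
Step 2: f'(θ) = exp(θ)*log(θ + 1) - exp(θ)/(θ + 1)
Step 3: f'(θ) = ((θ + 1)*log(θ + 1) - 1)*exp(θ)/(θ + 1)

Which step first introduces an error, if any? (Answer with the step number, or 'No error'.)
Step 2

Step 2 is incorrect due to a sign flip.
The step shows: exp(θ)*log(θ + 1) - exp(θ)/(θ + 1)
The correct value should be: exp(θ)*log(θ + 1) + exp(θ)/(θ + 1)

Explanation: The sign of one term was flipped: the term exp(θ)/(θ + 1) was incorrectly written as -exp(θ)/(θ + 1)
The later steps are derived from this incorrect expression, so the error originates in Step 2.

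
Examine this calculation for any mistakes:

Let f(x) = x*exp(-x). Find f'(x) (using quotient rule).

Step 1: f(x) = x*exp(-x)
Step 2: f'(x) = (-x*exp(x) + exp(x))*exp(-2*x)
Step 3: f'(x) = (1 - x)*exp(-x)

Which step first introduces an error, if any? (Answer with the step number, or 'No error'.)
No error

All steps in this derivation are correct.
The final answer f'(x) = (1 - x)*exp(-x) is valid.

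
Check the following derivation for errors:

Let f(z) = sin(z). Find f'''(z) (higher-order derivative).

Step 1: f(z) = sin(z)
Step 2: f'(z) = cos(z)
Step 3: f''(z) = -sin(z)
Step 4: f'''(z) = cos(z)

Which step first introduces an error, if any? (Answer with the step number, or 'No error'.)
Step 4

Step 4 is incorrect due to a sign flip.
The step shows: cos(z)
The correct value should be: -cos(z)

Explanation: The sign of the whole expression was flipped: the term -cos(z) was incorrectly written as cos(z)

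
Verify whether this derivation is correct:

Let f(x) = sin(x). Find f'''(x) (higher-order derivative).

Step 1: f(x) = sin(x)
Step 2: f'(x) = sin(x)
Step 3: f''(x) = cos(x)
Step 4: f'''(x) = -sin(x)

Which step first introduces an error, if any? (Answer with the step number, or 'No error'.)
Step 2

Step 2 is incorrect due to a wrong trig function.
The step shows: sin(x)
The correct value should be: cos(x)

Explanation: cos(x) was incorrectly written as sin(x): the term cos(x) was incorrectly written as sin(x)
The later steps are derived from this incorrect expression, so the error originates in Step 2.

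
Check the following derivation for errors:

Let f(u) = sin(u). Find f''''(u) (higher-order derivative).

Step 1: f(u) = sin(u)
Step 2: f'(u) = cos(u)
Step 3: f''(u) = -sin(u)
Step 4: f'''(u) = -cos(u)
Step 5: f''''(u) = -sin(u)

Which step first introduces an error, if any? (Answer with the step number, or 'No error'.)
Step 5

Step 5 is incorrect due to a sign flip.
The step shows: -sin(u)
The correct value should be: sin(u)

Explanation: The sign of the whole expression was flipped: the term sin(u) was incorrectly written as -sin(u)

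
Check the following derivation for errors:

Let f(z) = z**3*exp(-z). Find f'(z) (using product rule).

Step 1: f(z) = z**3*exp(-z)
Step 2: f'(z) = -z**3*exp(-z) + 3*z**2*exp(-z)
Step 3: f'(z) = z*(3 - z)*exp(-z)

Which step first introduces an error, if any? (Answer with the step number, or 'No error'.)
Step 3

Step 3 is incorrect due to a wrong exponent.
The step shows: z*(3 - z)*exp(-z)
The correct value should be: z**2*(3 - z)*exp(-z)

Explanation: The exponent 2 on z was incorrectly written as 1: the term z**2*(3 - z)*exp(-z) was incorrectly written as z*(3 - z)*exp(-z)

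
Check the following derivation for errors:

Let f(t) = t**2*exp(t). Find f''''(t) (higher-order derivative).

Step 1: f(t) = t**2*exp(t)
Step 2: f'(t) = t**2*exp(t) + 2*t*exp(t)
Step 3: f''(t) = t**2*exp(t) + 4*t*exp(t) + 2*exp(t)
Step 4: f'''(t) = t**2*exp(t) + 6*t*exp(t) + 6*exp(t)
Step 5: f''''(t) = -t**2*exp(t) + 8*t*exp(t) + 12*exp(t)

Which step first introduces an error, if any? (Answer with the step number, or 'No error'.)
Step 5

Step 5 is incorrect due to a sign flip.
The step shows: -t**2*exp(t) + 8*t*exp(t) + 12*exp(t)
The correct value should be: t**2*exp(t) + 8*t*exp(t) + 12*exp(t)

Explanation: The sign of one term was flipped: the term t**2*exp(t) was incorrectly written as -t**2*exp(t)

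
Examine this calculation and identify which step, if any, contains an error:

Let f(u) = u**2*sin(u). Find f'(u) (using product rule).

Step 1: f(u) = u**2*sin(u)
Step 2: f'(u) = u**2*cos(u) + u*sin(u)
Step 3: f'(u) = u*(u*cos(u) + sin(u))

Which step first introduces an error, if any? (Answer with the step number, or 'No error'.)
Step 2

Step 2 is incorrect due to a wrong coefficient.
The step shows: u**2*cos(u) + u*sin(u)
The correct value should be: u**2*cos(u) + 2*u*sin(u)

Explanation: The coefficient 2 was incorrectly written as 1: the term 2*u*sin(u) was incorrectly written as u*sin(u)
The later steps are derived from this incorrect expression, so the error originates in Step 2.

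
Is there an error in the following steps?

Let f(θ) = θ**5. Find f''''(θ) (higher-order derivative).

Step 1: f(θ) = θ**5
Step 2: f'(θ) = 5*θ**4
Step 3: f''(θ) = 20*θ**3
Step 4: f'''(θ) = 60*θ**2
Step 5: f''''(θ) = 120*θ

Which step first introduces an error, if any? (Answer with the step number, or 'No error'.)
No error

All steps in this derivation are correct.
The final answer f''''(θ) = 120*θ is valid.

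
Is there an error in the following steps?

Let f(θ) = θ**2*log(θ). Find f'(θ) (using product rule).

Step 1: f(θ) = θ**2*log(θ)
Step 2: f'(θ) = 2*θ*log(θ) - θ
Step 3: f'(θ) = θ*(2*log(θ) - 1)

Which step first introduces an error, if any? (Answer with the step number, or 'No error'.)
Step 2

Step 2 is incorrect due to a sign flip.
The step shows: 2*θ*log(θ) - θ
The correct value should be: 2*θ*log(θ) + θ

Explanation: The sign of one term was flipped: the term θ was incorrectly written as -θ
The later steps are derived from this incorrect expression, so the error originates in Step 2.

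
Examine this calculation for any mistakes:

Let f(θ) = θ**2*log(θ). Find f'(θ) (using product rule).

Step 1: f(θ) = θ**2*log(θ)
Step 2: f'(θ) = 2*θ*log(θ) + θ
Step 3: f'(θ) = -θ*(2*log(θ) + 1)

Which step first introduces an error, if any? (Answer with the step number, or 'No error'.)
Step 3

Step 3 is incorrect due to a sign flip.
The step shows: -θ*(2*log(θ) + 1)
The correct value should be: θ*(2*log(θ) + 1)

Explanation: The sign of the whole expression was flipped: the term θ*(2*log(θ) + 1) was incorrectly written as -θ*(2*log(θ) + 1)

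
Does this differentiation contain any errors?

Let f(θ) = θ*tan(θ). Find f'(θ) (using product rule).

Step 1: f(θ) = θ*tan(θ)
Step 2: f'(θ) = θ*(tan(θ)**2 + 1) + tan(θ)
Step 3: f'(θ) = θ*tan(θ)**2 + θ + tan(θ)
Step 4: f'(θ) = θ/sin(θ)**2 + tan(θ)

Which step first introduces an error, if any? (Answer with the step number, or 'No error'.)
Step 4

Step 4 is incorrect due to a wrong trig function.
The step shows: θ/sin(θ)**2 + tan(θ)
The correct value should be: θ/cos(θ)**2 + tan(θ)

Explanation: cos(θ) was incorrectly written as sin(θ): the term θ/cos(θ)**2 was incorrectly written as θ/sin(θ)**2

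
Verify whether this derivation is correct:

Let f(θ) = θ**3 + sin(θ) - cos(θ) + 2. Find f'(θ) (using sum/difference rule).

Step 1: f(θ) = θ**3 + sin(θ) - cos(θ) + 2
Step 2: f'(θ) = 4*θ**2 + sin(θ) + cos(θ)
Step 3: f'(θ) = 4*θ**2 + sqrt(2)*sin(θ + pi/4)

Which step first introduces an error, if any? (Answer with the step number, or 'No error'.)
Step 2

Step 2 is incorrect due to a wrong coefficient.
The step shows: 4*θ**2 + sin(θ) + cos(θ)
The correct value should be: 3*θ**2 + sin(θ) + cos(θ)

Explanation: The coefficient 3 was incorrectly written as 4: the term 3*θ**2 was incorrectly written as 4*θ**2
The later steps are derived from this incorrect expression, so the error originates in Step 2.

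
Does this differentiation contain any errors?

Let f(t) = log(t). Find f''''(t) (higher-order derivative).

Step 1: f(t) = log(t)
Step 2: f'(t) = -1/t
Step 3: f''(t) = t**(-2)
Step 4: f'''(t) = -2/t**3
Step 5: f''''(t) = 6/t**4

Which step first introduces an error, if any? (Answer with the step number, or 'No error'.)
Step 2

Step 2 is incorrect due to a sign flip.
The step shows: -1/t
The correct value should be: 1/t

Explanation: The sign of the whole expression was flipped: the term 1/t was incorrectly written as -1/t
The later steps are derived from this incorrect expression, so the error originates in Step 2.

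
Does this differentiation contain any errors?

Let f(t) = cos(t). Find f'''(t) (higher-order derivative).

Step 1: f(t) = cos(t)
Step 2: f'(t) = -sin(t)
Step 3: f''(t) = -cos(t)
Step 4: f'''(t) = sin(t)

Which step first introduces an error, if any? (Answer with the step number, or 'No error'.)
No error

All steps in this derivation are correct.
The final answer f'''(t) = sin(t) is valid.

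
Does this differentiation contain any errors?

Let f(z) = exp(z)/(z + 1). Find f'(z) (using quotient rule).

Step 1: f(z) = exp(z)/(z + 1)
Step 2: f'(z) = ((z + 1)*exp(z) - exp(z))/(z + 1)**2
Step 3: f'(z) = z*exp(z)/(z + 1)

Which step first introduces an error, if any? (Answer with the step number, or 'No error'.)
Step 3

Step 3 is incorrect due to a wrong exponent.
The step shows: z*exp(z)/(z + 1)
The correct value should be: z*exp(z)/(z + 1)**2

Explanation: The exponent -2 on z + 1 was incorrectly written as -1: the term z*exp(z)/(z + 1)**2 was incorrectly written as z*exp(z)/(z + 1)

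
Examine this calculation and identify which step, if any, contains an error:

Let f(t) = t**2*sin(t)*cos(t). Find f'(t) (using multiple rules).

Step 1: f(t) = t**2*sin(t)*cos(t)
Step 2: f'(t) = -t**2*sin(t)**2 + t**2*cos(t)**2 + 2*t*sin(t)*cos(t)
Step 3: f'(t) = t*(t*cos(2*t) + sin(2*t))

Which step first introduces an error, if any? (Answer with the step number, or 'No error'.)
No error

All steps in this derivation are correct.
The final answer f'(t) = t*(t*cos(2*t) + sin(2*t)) is valid.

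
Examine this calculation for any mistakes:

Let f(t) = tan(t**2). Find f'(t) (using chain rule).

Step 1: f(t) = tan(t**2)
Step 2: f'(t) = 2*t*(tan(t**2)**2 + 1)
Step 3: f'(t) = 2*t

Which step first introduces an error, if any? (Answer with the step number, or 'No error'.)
Step 3

Step 3 is incorrect due to a dropped term.
The step shows: 2*t
The correct value should be: 2*t*tan(t**2)**2 + 2*t

Explanation: A term was dropped: the term 2*t*tan(t**2)**2 was incorrectly omitted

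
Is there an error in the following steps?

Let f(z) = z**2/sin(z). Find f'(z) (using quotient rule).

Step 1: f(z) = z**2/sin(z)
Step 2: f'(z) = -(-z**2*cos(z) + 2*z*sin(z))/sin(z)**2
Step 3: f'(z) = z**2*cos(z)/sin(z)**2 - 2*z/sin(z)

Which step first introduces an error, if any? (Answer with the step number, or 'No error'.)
Step 2

Step 2 is incorrect due to a sign flip.
The step shows: -(-z**2*cos(z) + 2*z*sin(z))/sin(z)**2
The correct value should be: (-z**2*cos(z) + 2*z*sin(z))/sin(z)**2

Explanation: The sign of the whole expression was flipped: the term (-z**2*cos(z) + 2*z*sin(z))/sin(z)**2 was incorrectly written as -(-z**2*cos(z) + 2*z*sin(z))/sin(z)**2
The later steps are derived from this incorrect expression, so the error originates in Step 2.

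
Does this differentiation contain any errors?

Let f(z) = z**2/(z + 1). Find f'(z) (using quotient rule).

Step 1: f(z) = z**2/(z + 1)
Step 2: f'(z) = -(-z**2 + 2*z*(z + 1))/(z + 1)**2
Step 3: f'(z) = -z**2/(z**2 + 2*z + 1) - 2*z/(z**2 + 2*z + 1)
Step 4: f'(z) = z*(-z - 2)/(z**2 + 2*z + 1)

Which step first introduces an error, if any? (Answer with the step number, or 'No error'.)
Step 2

Step 2 is incorrect due to a sign flip.
The step shows: -(-z**2 + 2*z*(z + 1))/(z + 1)**2
The correct value should be: (-z**2 + 2*z*(z + 1))/(z + 1)**2

Explanation: The sign of the whole expression was flipped: the term (-z**2 + 2*z*(z + 1))/(z + 1)**2 was incorrectly written as -(-z**2 + 2*z*(z + 1))/(z + 1)**2
The later steps are derived from this incorrect expression, so the error originates in Step 2.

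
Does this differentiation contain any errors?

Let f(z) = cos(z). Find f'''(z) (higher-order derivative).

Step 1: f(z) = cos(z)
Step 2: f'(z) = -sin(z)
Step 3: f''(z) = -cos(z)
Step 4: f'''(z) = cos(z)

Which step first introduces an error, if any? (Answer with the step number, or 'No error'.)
Step 4

Step 4 is incorrect due to a wrong trig function.
The step shows: cos(z)
The correct value should be: sin(z)

Explanation: sin(z) was incorrectly written as cos(z): the term sin(z) was incorrectly written as cos(z)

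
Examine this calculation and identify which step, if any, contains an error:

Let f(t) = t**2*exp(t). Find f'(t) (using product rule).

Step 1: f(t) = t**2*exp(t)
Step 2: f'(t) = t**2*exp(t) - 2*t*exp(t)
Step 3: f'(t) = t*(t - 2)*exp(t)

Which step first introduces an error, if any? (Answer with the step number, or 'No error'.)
Step 2

Step 2 is incorrect due to a sign flip.
The step shows: t**2*exp(t) - 2*t*exp(t)
The correct value should be: t**2*exp(t) + 2*t*exp(t)

Explanation: The sign of one term was flipped: the term 2*t*exp(t) was incorrectly written as -2*t*exp(t)
The later steps are derived from this incorrect expression, so the error originates in Step 2.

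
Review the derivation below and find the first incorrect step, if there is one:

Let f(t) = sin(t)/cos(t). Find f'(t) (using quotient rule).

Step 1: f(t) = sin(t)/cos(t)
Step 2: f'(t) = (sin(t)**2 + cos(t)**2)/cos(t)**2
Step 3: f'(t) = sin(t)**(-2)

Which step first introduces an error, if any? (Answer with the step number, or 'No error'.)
Step 3

Step 3 is incorrect due to a wrong trig function.
The step shows: sin(t)**(-2)
The correct value should be: cos(t)**(-2)

Explanation: cos(t) was incorrectly written as sin(t): the term cos(t)**(-2) was incorrectly written as sin(t)**(-2)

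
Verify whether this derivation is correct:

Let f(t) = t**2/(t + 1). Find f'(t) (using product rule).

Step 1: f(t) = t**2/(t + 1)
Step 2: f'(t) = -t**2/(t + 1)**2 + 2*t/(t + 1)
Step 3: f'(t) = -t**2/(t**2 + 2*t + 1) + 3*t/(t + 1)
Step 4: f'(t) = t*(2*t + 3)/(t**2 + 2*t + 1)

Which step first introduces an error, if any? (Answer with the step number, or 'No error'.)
Step 3

Step 3 is incorrect due to a wrong coefficient.
The step shows: -t**2/(t**2 + 2*t + 1) + 3*t/(t + 1)
The correct value should be: -t**2/(t**2 + 2*t + 1) + 2*t/(t + 1)

Explanation: The coefficient 2 was incorrectly written as 3: the term 2*t/(t + 1) was incorrectly written as 3*t/(t + 1)
The later steps are derived from this incorrect expression, so the error originates in Step 3.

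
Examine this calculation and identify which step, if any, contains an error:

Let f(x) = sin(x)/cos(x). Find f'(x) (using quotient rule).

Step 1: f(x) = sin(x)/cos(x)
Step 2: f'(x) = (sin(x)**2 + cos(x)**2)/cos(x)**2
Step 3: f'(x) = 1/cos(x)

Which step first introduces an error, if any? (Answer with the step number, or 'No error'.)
Step 3

Step 3 is incorrect due to a wrong exponent.
The step shows: 1/cos(x)
The correct value should be: cos(x)**(-2)

Explanation: The exponent -2 on cos(x) was incorrectly written as -1: the term cos(x)**(-2) was incorrectly written as 1/cos(x)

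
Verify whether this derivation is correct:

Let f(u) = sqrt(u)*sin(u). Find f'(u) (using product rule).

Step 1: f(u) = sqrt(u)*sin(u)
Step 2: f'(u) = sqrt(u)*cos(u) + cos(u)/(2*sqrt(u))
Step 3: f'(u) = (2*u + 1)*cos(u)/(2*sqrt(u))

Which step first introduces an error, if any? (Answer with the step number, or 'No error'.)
Step 2

Step 2 is incorrect due to a wrong trig function.
The step shows: sqrt(u)*cos(u) + cos(u)/(2*sqrt(u))
The correct value should be: sqrt(u)*cos(u) + sin(u)/(2*sqrt(u))

Explanation: sin(u) was incorrectly written as cos(u): the term sin(u)/(2*sqrt(u)) was incorrectly written as cos(u)/(2*sqrt(u))
The later steps are derived from this incorrect expression, so the error originates in Step 2.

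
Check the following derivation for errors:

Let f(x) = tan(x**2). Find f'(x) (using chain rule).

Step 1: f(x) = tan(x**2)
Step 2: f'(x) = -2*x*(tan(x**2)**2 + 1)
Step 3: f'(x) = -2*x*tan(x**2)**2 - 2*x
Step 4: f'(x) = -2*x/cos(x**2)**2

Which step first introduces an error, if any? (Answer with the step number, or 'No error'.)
Step 2

Step 2 is incorrect due to a sign flip.
The step shows: -2*x*(tan(x**2)**2 + 1)
The correct value should be: 2*x*(tan(x**2)**2 + 1)

Explanation: The sign of the whole expression was flipped: the term 2*x*(tan(x**2)**2 + 1) was incorrectly written as -2*x*(tan(x**2)**2 + 1)
The later steps are derived from this incorrect expression, so the error originates in Step 2.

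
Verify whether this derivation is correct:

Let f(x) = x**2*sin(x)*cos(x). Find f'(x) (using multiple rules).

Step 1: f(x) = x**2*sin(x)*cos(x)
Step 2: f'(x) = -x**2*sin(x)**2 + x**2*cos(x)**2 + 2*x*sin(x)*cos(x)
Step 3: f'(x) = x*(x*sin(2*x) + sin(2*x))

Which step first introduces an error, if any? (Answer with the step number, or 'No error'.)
Step 3

Step 3 is incorrect due to a wrong trig function.
The step shows: x*(x*sin(2*x) + sin(2*x))
The correct value should be: x*(x*cos(2*x) + sin(2*x))

Explanation: cos(2*x) was incorrectly written as sin(2*x): the term x*(x*cos(2*x) + sin(2*x)) was incorrectly written as x*(x*sin(2*x) + sin(2*x))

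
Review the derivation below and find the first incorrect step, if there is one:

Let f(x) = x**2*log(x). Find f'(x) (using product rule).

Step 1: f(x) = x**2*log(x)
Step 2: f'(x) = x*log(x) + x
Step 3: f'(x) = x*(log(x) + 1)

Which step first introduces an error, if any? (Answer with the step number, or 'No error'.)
Step 2

Step 2 is incorrect due to a wrong coefficient.
The step shows: x*log(x) + x
The correct value should be: 2*x*log(x) + x

Explanation: The coefficient 2 was incorrectly written as 1: the term 2*x*log(x) was incorrectly written as x*log(x)
The later steps are derived from this incorrect expression, so the error originates in Step 2.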